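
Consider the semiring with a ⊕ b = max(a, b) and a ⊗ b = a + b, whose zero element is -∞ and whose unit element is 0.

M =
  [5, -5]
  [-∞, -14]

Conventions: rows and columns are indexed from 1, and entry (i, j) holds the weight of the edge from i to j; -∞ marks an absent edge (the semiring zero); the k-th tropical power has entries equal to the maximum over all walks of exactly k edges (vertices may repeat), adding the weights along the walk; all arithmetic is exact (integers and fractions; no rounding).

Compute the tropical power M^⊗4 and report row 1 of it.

M^⊗2:
  [10, 0]
  [-∞, -28]
M^⊗3:
  [15, 5]
  [-∞, -42]
M^⊗4:
  [20, 10]
  [-∞, -56]
Answer: row 1 of M^⊗4 = [20, 10]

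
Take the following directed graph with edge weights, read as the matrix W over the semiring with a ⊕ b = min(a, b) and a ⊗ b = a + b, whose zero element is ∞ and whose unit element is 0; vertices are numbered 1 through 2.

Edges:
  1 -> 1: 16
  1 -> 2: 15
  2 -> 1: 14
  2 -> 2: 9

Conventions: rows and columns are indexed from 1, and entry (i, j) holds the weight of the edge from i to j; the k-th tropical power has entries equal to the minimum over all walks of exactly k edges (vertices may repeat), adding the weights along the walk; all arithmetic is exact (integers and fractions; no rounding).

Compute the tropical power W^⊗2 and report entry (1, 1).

W^⊗2:
  [29, 24]
  [23, 18]
Key observation: the optimum is the walk 1->2->1, with weight 15 + 14 = 29.
Optimal value attained by: walk 1->2->1.
Answer: (W^⊗2)[1][1] = 29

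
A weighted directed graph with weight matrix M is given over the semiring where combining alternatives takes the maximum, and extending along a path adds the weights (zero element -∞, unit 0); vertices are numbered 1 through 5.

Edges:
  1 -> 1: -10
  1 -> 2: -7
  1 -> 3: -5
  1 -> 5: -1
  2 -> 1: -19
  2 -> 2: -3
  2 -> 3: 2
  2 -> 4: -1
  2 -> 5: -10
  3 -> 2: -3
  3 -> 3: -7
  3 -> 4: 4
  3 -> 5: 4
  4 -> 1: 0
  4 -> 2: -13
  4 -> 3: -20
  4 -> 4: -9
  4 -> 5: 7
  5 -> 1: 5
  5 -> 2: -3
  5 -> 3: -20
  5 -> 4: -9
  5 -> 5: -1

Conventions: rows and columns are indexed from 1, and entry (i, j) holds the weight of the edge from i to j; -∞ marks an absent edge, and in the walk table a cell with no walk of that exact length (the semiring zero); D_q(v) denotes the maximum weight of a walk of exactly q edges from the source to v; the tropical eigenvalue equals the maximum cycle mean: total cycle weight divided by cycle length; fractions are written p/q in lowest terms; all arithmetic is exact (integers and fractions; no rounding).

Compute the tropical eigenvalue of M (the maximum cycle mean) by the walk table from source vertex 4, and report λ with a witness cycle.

q=0: [-∞, -∞, -∞, 0, -∞]
q=1: [0, -13, -20, -9, 7]
q=2: [12, 4, -5, -2, 6]
q=3: [11, 5, 7, 3, 11]
q=4: [16, 8, 7, 11, 11]
q=5: [16, 9, 11, 11, 18]
Optimal cycle mean attained by: cycle 1->3->4->5->1, total (-5) + 4 + 7 + 5, length 4.
Answer: λ = 11/4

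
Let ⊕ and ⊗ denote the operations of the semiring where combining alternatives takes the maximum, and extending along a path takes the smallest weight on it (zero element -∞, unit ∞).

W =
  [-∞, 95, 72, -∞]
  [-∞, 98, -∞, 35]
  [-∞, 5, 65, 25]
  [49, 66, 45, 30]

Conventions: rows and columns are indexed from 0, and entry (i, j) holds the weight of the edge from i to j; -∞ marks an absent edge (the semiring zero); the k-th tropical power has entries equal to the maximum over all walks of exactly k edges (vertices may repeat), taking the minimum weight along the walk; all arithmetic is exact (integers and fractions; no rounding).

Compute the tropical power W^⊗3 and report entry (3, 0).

W^⊗2:
  [-∞, 95, 65, 35]
  [35, 98, 35, 35]
  [25, 25, 65, 25]
  [30, 66, 49, 35]
W^⊗3:
  [35, 95, 65, 35]
  [35, 98, 35, 35]
  [25, 25, 65, 25]
  [35, 66, 49, 35]
Key observation: the optimum is the walk 3->1->3->0, with weight 66 min 35 min 49 = 35.
Optimal value attained by: walk 3->1->3->0.
Answer: (W^⊗3)[3][0] = 35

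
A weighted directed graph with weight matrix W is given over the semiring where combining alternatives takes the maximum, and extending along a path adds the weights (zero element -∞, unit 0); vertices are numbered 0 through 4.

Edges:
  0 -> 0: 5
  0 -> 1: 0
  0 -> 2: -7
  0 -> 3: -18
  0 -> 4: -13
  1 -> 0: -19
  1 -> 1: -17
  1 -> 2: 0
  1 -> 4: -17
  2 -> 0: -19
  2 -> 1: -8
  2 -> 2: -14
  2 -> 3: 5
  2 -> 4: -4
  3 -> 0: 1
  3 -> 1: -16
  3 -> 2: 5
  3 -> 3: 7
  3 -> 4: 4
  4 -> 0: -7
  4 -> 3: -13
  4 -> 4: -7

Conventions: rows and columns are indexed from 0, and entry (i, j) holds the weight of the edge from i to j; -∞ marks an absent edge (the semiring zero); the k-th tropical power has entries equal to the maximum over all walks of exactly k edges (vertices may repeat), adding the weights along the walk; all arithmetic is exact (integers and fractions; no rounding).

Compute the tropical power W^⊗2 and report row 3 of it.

W^⊗2:
  [10, 5, 0, -2, -8]
  [-14, -8, -14, 5, -4]
  [6, -11, 10, 12, 9]
  [8, 1, 12, 14, 11]
  [-2, -7, -8, -6, -9]
Answer: row 3 of W^⊗2 = [8, 1, 12, 14, 11]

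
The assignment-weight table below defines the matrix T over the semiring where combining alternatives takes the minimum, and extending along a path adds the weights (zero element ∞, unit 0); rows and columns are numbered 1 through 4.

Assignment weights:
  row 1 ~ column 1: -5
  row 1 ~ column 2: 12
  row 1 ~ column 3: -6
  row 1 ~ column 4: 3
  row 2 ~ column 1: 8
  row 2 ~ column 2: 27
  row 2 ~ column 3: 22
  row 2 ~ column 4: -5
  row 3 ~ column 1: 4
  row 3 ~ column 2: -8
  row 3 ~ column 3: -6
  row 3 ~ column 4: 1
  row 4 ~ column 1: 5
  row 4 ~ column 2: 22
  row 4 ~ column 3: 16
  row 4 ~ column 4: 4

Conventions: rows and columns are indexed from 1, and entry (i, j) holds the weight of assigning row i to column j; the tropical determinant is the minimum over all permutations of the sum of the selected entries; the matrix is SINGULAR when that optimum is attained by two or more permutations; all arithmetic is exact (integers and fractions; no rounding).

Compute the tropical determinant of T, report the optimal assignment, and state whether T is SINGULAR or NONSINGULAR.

σ = (1, 2, 3, 4): (-5) + 27 + (-6) + 4 = 20
σ = (1, 2, 4, 3): (-5) + 27 + 1 + 16 = 39
σ = (1, 3, 2, 4): (-5) + 22 + (-8) + 4 = 13
σ = (1, 3, 4, 2): (-5) + 22 + 1 + 22 = 40
σ = (1, 4, 2, 3): (-5) + (-5) + (-8) + 16 = -2
σ = (1, 4, 3, 2): (-5) + (-5) + (-6) + 22 = 6
σ = (2, 1, 3, 4): 12 + 8 + (-6) + 4 = 18
σ = (2, 1, 4, 3): 12 + 8 + 1 + 16 = 37
σ = (2, 3, 1, 4): 12 + 22 + 4 + 4 = 42
σ = (2, 3, 4, 1): 12 + 22 + 1 + 5 = 40
σ = (2, 4, 1, 3): 12 + (-5) + 4 + 16 = 27
σ = (2, 4, 3, 1): 12 + (-5) + (-6) + 5 = 6
σ = (3, 1, 2, 4): (-6) + 8 + (-8) + 4 = -2
σ = (3, 1, 4, 2): (-6) + 8 + 1 + 22 = 25
σ = (3, 2, 1, 4): (-6) + 27 + 4 + 4 = 29
σ = (3, 2, 4, 1): (-6) + 27 + 1 + 5 = 27
σ = (3, 4, 1, 2): (-6) + (-5) + 4 + 22 = 15
σ = (3, 4, 2, 1): (-6) + (-5) + (-8) + 5 = -14
σ = (4, 1, 2, 3): 3 + 8 + (-8) + 16 = 19
σ = (4, 1, 3, 2): 3 + 8 + (-6) + 22 = 27
σ = (4, 2, 1, 3): 3 + 27 + 4 + 16 = 50
σ = (4, 2, 3, 1): 3 + 27 + (-6) + 5 = 29
σ = (4, 3, 1, 2): 3 + 22 + 4 + 22 = 51
σ = (4, 3, 2, 1): 3 + 22 + (-8) + 5 = 22
Optimal value attained by: σ = (3, 4, 2, 1).
Answer: det⊕(T) = -14; verdict: NONSINGULAR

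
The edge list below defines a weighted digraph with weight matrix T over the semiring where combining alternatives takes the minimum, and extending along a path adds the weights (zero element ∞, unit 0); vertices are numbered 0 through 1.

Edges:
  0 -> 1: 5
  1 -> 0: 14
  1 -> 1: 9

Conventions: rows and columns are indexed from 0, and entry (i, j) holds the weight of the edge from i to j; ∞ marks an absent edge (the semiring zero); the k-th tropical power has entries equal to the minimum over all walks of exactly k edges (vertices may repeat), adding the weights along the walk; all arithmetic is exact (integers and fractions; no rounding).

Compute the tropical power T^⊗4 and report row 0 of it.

T^⊗2:
  [19, 14]
  [23, 18]
T^⊗3:
  [28, 23]
  [32, 27]
T^⊗4:
  [37, 32]
  [41, 36]
Answer: row 0 of T^⊗4 = [37, 32]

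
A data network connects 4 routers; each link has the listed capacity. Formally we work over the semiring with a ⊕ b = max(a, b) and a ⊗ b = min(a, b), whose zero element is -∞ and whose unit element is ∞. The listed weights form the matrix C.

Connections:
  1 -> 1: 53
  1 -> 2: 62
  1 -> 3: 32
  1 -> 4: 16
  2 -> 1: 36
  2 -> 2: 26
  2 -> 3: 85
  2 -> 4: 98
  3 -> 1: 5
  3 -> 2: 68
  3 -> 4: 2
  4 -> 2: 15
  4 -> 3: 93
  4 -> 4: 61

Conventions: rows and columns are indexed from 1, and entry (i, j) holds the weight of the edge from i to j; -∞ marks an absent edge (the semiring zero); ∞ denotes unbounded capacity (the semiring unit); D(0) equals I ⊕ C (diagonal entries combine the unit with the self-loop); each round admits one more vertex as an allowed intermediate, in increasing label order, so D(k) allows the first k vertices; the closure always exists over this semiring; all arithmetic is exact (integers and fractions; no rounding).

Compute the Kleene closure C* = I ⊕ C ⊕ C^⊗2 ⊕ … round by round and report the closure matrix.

D(0):
  [∞, 62, 32, 16]
  [36, ∞, 85, 98]
  [5, 68, ∞, 2]
  [-∞, 15, 93, ∞]
D(1):
  [∞, 62, 32, 16]
  [36, ∞, 85, 98]
  [5, 68, ∞, 5]
  [-∞, 15, 93, ∞]
D(2):
  [∞, 62, 62, 62]
  [36, ∞, 85, 98]
  [36, 68, ∞, 68]
  [15, 15, 93, ∞]
D(3):
  [∞, 62, 62, 62]
  [36, ∞, 85, 98]
  [36, 68, ∞, 68]
  [36, 68, 93, ∞]
D(4):
  [∞, 62, 62, 62]
  [36, ∞, 93, 98]
  [36, 68, ∞, 68]
  [36, 68, 93, ∞]
Answer: C* = [[∞, 62, 62, 62], [36, ∞, 93, 98], [36, 68, ∞, 68], [36, 68, 93, ∞]]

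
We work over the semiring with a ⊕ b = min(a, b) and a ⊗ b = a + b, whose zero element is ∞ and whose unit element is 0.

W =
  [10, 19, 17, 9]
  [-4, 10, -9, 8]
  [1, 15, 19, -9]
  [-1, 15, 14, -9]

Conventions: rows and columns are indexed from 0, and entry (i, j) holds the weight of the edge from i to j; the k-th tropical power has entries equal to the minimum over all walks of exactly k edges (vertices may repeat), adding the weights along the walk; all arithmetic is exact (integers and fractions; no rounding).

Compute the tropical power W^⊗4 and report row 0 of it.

W^⊗2:
  [8, 24, 10, 0]
  [-8, 6, 1, -18]
  [-10, 6, 5, -18]
  [-10, 6, 5, -18]
W^⊗3:
  [-1, 15, 14, -9]
  [-19, -3, -4, -27]
  [-19, -3, -4, -27]
  [-19, -3, -4, -27]
W^⊗4:
  [-10, 6, 5, -18]
  [-28, -12, -13, -36]
  [-28, -12, -13, -36]
  [-28, -12, -13, -36]
Answer: row 0 of W^⊗4 = [-10, 6, 5, -18]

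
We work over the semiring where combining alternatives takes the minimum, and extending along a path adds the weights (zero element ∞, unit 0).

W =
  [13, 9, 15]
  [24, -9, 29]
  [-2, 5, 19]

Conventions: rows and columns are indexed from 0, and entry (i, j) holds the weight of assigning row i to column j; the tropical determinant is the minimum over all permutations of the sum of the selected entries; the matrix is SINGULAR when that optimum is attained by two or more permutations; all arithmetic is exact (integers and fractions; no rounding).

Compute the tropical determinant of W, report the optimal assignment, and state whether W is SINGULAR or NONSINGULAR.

σ = (0, 1, 2): 13 + (-9) + 19 = 23
σ = (0, 2, 1): 13 + 29 + 5 = 47
σ = (1, 0, 2): 9 + 24 + 19 = 52
σ = (1, 2, 0): 9 + 29 + (-2) = 36
σ = (2, 0, 1): 15 + 24 + 5 = 44
σ = (2, 1, 0): 15 + (-9) + (-2) = 4
Optimal value attained by: σ = (2, 1, 0).
Answer: det⊕(W) = 4; verdict: NONSINGULAR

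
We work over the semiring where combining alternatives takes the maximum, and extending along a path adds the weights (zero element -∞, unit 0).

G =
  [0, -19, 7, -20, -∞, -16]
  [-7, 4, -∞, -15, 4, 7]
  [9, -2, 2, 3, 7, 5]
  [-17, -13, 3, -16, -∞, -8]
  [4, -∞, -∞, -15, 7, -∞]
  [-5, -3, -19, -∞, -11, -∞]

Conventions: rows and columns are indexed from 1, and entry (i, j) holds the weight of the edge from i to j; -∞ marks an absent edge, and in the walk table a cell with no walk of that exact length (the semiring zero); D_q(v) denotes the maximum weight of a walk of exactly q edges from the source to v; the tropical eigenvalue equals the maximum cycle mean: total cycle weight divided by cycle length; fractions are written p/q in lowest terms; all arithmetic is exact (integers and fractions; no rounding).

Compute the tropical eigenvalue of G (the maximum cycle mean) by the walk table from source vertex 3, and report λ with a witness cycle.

q=0: [-∞, -∞, 0, -∞, -∞, -∞]
q=1: [9, -2, 2, 3, 7, 5]
q=2: [11, 2, 16, 5, 14, 7]
q=3: [25, 14, 18, 19, 23, 21]
q=4: [27, 18, 32, 21, 30, 23]
q=5: [41, 30, 34, 35, 39, 37]
q=6: [43, 34, 48, 37, 46, 39]
Optimal cycle mean attained by: cycle 1->3->1, total 7 + 9, length 2.
Answer: λ = 8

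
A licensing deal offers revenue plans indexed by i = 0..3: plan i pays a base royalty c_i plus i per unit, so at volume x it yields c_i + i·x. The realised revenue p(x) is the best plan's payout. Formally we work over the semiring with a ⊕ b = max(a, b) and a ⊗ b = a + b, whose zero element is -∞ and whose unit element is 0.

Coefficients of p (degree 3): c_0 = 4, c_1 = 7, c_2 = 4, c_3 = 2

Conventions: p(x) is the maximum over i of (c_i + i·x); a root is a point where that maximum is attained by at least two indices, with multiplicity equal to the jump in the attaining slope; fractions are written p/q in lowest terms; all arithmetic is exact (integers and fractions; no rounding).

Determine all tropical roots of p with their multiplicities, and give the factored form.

hull edge (i=0, c=4) to (i=1, c=7): slope 3, span 1
hull edge (i=1, c=7) to (i=3, c=2): slope -5/2, span 2
Factored form: p(x) = 2 ⊗ (x ⊕ (-3)) ⊗ (x ⊕ 5/2) ⊗ (x ⊕ 5/2)
Answer: roots = -3 (mult 1), 5/2 (mult 2)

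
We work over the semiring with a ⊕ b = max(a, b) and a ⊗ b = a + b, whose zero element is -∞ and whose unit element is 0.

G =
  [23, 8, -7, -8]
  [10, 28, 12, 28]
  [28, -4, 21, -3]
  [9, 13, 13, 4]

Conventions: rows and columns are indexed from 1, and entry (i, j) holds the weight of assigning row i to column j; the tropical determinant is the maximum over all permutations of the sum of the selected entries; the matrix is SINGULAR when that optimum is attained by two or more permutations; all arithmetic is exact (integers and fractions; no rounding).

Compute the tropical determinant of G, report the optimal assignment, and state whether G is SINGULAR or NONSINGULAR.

σ = (1, 2, 3, 4): 23 + 28 + 21 + 4 = 76
σ = (1, 2, 4, 3): 23 + 28 + (-3) + 13 = 61
σ = (1, 3, 2, 4): 23 + 12 + (-4) + 4 = 35
σ = (1, 3, 4, 2): 23 + 12 + (-3) + 13 = 45
σ = (1, 4, 2, 3): 23 + 28 + (-4) + 13 = 60
σ = (1, 4, 3, 2): 23 + 28 + 21 + 13 = 85
σ = (2, 1, 3, 4): 8 + 10 + 21 + 4 = 43
σ = (2, 1, 4, 3): 8 + 10 + (-3) + 13 = 28
σ = (2, 3, 1, 4): 8 + 12 + 28 + 4 = 52
σ = (2, 3, 4, 1): 8 + 12 + (-3) + 9 = 26
σ = (2, 4, 1, 3): 8 + 28 + 28 + 13 = 77
σ = (2, 4, 3, 1): 8 + 28 + 21 + 9 = 66
σ = (3, 1, 2, 4): (-7) + 10 + (-4) + 4 = 3
σ = (3, 1, 4, 2): (-7) + 10 + (-3) + 13 = 13
σ = (3, 2, 1, 4): (-7) + 28 + 28 + 4 = 53
σ = (3, 2, 4, 1): (-7) + 28 + (-3) + 9 = 27
σ = (3, 4, 1, 2): (-7) + 28 + 28 + 13 = 62
σ = (3, 4, 2, 1): (-7) + 28 + (-4) + 9 = 26
σ = (4, 1, 2, 3): (-8) + 10 + (-4) + 13 = 11
σ = (4, 1, 3, 2): (-8) + 10 + 21 + 13 = 36
σ = (4, 2, 1, 3): (-8) + 28 + 28 + 13 = 61
σ = (4, 2, 3, 1): (-8) + 28 + 21 + 9 = 50
σ = (4, 3, 1, 2): (-8) + 12 + 28 + 13 = 45
σ = (4, 3, 2, 1): (-8) + 12 + (-4) + 9 = 9
Optimal value attained by: σ = (1, 4, 3, 2).
Answer: det⊕(G) = 85; verdict: NONSINGULAR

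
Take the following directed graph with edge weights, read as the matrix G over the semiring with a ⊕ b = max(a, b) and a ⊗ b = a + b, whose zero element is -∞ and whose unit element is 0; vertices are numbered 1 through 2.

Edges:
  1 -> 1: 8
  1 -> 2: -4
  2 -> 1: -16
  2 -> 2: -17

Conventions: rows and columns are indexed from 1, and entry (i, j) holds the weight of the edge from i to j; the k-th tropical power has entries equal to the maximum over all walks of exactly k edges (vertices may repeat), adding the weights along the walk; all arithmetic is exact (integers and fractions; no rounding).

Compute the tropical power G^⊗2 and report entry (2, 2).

G^⊗2:
  [16, 4]
  [-8, -20]
Key observation: the optimum is the walk 2->1->2, with weight (-16) + (-4) = -20.
Optimal value attained by: walk 2->1->2.
Answer: (G^⊗2)[2][2] = -20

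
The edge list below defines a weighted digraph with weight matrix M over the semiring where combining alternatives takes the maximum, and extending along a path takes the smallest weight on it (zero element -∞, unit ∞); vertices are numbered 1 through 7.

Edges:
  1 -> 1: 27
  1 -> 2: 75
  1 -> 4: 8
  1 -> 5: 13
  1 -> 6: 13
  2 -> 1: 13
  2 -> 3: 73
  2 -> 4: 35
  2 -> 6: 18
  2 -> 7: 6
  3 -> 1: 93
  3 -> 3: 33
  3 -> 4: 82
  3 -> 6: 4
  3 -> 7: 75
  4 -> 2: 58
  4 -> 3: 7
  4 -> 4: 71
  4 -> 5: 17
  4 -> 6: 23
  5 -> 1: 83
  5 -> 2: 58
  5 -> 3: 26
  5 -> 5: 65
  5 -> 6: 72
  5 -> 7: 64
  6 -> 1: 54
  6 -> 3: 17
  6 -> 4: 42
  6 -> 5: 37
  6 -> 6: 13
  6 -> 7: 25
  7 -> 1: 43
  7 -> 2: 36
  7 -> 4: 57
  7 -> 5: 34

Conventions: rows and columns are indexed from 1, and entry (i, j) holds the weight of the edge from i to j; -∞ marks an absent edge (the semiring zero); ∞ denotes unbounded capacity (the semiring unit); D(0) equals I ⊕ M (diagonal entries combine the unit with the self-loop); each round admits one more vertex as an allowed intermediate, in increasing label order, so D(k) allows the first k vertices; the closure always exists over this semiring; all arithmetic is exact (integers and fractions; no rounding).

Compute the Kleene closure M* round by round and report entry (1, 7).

D(0):
  [∞, 75, -∞, 8, 13, 13, -∞]
  [13, ∞, 73, 35, -∞, 18, 6]
  [93, -∞, ∞, 82, -∞, 4, 75]
  [-∞, 58, 7, ∞, 17, 23, -∞]
  [83, 58, 26, -∞, ∞, 72, 64]
  [54, -∞, 17, 42, 37, ∞, 25]
  [43, 36, -∞, 57, 34, -∞, ∞]
D(1):
  [∞, 75, -∞, 8, 13, 13, -∞]
  [13, ∞, 73, 35, 13, 18, 6]
  [93, 75, ∞, 82, 13, 13, 75]
  [-∞, 58, 7, ∞, 17, 23, -∞]
  [83, 75, 26, 8, ∞, 72, 64]
  [54, 54, 17, 42, 37, ∞, 25]
  [43, 43, -∞, 57, 34, 13, ∞]
D(2):
  [∞, 75, 73, 35, 13, 18, 6]
  [13, ∞, 73, 35, 13, 18, 6]
  [93, 75, ∞, 82, 13, 18, 75]
  [13, 58, 58, ∞, 17, 23, 6]
  [83, 75, 73, 35, ∞, 72, 64]
  [54, 54, 54, 42, 37, ∞, 25]
  [43, 43, 43, 57, 34, 18, ∞]
D(3):
  [∞, 75, 73, 73, 13, 18, 73]
  [73, ∞, 73, 73, 13, 18, 73]
  [93, 75, ∞, 82, 13, 18, 75]
  [58, 58, 58, ∞, 17, 23, 58]
  [83, 75, 73, 73, ∞, 72, 73]
  [54, 54, 54, 54, 37, ∞, 54]
  [43, 43, 43, 57, 34, 18, ∞]
D(4):
  [∞, 75, 73, 73, 17, 23, 73]
  [73, ∞, 73, 73, 17, 23, 73]
  [93, 75, ∞, 82, 17, 23, 75]
  [58, 58, 58, ∞, 17, 23, 58]
  [83, 75, 73, 73, ∞, 72, 73]
  [54, 54, 54, 54, 37, ∞, 54]
  [57, 57, 57, 57, 34, 23, ∞]
D(5):
  [∞, 75, 73, 73, 17, 23, 73]
  [73, ∞, 73, 73, 17, 23, 73]
  [93, 75, ∞, 82, 17, 23, 75]
  [58, 58, 58, ∞, 17, 23, 58]
  [83, 75, 73, 73, ∞, 72, 73]
  [54, 54, 54, 54, 37, ∞, 54]
  [57, 57, 57, 57, 34, 34, ∞]
D(6):
  [∞, 75, 73, 73, 23, 23, 73]
  [73, ∞, 73, 73, 23, 23, 73]
  [93, 75, ∞, 82, 23, 23, 75]
  [58, 58, 58, ∞, 23, 23, 58]
  [83, 75, 73, 73, ∞, 72, 73]
  [54, 54, 54, 54, 37, ∞, 54]
  [57, 57, 57, 57, 34, 34, ∞]
D(7):
  [∞, 75, 73, 73, 34, 34, 73]
  [73, ∞, 73, 73, 34, 34, 73]
  [93, 75, ∞, 82, 34, 34, 75]
  [58, 58, 58, ∞, 34, 34, 58]
  [83, 75, 73, 73, ∞, 72, 73]
  [54, 54, 54, 54, 37, ∞, 54]
  [57, 57, 57, 57, 34, 34, ∞]
Answer: M*[1][7] = 73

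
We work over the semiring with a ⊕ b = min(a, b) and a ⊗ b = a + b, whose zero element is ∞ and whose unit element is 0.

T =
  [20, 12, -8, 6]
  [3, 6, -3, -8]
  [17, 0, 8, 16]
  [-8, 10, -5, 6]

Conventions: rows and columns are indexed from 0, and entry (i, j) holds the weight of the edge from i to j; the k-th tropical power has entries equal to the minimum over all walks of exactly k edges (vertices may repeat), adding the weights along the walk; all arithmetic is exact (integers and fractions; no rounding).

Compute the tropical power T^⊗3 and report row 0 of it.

T^⊗2:
  [-2, -8, 0, 4]
  [-16, -3, -13, -2]
  [3, 6, -3, -8]
  [-2, -5, -16, -2]
T^⊗3:
  [-5, -2, -11, -16]
  [-10, -13, -24, -11]
  [-16, -3, -13, -2]
  [-10, -16, -10, -13]
Answer: row 0 of T^⊗3 = [-5, -2, -11, -16]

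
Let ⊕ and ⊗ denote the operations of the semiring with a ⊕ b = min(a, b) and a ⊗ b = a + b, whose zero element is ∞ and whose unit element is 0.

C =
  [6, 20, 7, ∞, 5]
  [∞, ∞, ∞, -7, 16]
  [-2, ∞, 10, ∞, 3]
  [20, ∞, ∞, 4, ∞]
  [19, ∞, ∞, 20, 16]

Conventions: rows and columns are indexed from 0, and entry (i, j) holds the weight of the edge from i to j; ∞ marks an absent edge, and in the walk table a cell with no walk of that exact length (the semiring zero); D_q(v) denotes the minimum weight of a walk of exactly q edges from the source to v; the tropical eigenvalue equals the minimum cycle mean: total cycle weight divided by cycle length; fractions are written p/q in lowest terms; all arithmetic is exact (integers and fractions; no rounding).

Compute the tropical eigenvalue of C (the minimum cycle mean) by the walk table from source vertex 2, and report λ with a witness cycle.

q=0: [∞, ∞, 0, ∞, ∞]
q=1: [-2, ∞, 10, ∞, 3]
q=2: [4, 18, 5, 23, 3]
q=3: [3, 24, 11, 11, 8]
q=4: [9, 23, 10, 15, 8]
q=5: [8, 29, 16, 16, 13]
Optimal cycle mean attained by: cycle 0->2->0, total 7 + (-2), length 2.
Answer: λ = 5/2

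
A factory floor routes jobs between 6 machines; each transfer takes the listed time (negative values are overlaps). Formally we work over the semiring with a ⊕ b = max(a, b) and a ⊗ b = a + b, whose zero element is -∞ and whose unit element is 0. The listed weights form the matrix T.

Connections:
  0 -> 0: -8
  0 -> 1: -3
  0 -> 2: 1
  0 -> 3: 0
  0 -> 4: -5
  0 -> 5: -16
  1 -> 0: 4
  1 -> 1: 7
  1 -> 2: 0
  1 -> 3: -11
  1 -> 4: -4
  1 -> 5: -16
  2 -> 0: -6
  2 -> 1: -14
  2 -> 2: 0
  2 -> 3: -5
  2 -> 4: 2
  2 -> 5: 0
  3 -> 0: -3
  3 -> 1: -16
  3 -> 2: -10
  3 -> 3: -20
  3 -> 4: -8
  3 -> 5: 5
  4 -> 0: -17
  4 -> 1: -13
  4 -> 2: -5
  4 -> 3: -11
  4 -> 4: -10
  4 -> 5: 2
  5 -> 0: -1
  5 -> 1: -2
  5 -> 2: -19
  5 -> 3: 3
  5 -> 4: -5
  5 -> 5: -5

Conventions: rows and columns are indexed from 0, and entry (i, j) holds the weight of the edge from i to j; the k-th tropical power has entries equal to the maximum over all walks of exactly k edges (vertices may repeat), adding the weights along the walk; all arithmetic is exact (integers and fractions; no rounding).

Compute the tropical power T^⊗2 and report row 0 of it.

T^⊗2:
  [1, 4, 1, -4, 3, 5]
  [11, 14, 7, 4, 3, 0]
  [-1, -2, 0, 3, 2, 4]
  [4, 3, -2, 8, 0, 0]
  [1, 0, -5, 5, -3, -3]
  [2, 5, 0, -1, -5, 8]
Answer: row 0 of T^⊗2 = [1, 4, 1, -4, 3, 5]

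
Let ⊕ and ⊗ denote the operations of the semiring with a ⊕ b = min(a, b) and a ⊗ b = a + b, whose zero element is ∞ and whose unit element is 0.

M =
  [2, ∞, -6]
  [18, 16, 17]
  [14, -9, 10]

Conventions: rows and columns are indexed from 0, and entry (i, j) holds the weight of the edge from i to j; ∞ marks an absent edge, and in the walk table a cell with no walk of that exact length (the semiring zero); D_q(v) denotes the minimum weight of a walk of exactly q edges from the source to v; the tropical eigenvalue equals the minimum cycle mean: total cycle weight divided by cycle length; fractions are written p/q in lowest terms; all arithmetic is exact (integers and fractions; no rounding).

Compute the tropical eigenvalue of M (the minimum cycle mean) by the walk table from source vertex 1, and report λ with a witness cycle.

q=0: [∞, 0, ∞]
q=1: [18, 16, 17]
q=2: [20, 8, 12]
q=3: [22, 3, 14]
Optimal cycle mean attained by: cycle 0->2->1->0, total (-6) + (-9) + 18, length 3.
Answer: λ = 1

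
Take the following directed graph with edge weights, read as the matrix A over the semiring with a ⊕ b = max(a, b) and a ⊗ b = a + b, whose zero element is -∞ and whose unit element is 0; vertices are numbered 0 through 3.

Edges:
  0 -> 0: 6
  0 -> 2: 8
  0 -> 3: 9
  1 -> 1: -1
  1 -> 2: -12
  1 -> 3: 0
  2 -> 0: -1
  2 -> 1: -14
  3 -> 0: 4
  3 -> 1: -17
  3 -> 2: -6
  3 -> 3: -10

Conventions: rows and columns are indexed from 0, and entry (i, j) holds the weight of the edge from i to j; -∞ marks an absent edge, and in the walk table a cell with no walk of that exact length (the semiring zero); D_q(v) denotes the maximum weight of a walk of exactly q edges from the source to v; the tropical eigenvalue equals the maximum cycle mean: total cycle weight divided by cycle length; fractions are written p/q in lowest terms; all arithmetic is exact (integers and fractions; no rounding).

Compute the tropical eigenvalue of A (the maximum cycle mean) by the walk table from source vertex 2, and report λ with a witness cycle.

q=0: [-∞, -∞, 0, -∞]
q=1: [-1, -14, -∞, -∞]
q=2: [5, -15, 7, 8]
q=3: [12, -7, 13, 14]
q=4: [18, -1, 20, 21]
Optimal cycle mean attained by: cycle 0->3->0, total 9 + 4, length 2.
Answer: λ = 13/2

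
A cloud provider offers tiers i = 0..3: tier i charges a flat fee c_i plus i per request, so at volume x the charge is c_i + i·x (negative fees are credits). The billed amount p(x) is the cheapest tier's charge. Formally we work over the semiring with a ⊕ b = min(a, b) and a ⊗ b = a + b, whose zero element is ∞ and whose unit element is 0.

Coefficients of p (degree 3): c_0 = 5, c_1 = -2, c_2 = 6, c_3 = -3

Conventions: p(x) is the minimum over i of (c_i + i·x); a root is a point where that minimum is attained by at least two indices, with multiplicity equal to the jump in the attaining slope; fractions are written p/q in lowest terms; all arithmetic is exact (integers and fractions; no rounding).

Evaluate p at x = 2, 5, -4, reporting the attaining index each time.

p(2) = min(5+0·2=5, -2+1·2=0, 6+2·2=10, -3+3·2=3) = 0 (attained by i=1)
p(5) = min(5+0·5=5, -2+1·5=3, 6+2·5=16, -3+3·5=12) = 3 (attained by i=1)
p(-4) = min(5+0·(-4)=5, -2+1·(-4)=-6, 6+2·(-4)=-2, -3+3·(-4)=-15) = -15 (attained by i=3)
Answer: p(2) = 0; p(5) = 3; p(-4) = -15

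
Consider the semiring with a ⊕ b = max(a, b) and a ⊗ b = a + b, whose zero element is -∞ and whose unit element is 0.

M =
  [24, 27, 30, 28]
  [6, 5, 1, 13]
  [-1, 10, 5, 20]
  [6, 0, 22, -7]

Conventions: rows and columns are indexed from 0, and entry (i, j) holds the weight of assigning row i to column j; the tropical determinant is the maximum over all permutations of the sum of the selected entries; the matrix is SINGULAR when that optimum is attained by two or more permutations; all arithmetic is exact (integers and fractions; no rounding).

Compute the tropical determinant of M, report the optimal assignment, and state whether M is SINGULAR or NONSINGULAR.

σ = (0, 1, 2, 3): 24 + 5 + 5 + (-7) = 27
σ = (0, 1, 3, 2): 24 + 5 + 20 + 22 = 71
σ = (0, 2, 1, 3): 24 + 1 + 10 + (-7) = 28
σ = (0, 2, 3, 1): 24 + 1 + 20 + 0 = 45
σ = (0, 3, 1, 2): 24 + 13 + 10 + 22 = 69
σ = (0, 3, 2, 1): 24 + 13 + 5 + 0 = 42
σ = (1, 0, 2, 3): 27 + 6 + 5 + (-7) = 31
σ = (1, 0, 3, 2): 27 + 6 + 20 + 22 = 75
σ = (1, 2, 0, 3): 27 + 1 + (-1) + (-7) = 20
σ = (1, 2, 3, 0): 27 + 1 + 20 + 6 = 54
σ = (1, 3, 0, 2): 27 + 13 + (-1) + 22 = 61
σ = (1, 3, 2, 0): 27 + 13 + 5 + 6 = 51
σ = (2, 0, 1, 3): 30 + 6 + 10 + (-7) = 39
σ = (2, 0, 3, 1): 30 + 6 + 20 + 0 = 56
σ = (2, 1, 0, 3): 30 + 5 + (-1) + (-7) = 27
σ = (2, 1, 3, 0): 30 + 5 + 20 + 6 = 61
σ = (2, 3, 0, 1): 30 + 13 + (-1) + 0 = 42
σ = (2, 3, 1, 0): 30 + 13 + 10 + 6 = 59
σ = (3, 0, 1, 2): 28 + 6 + 10 + 22 = 66
σ = (3, 0, 2, 1): 28 + 6 + 5 + 0 = 39
σ = (3, 1, 0, 2): 28 + 5 + (-1) + 22 = 54
σ = (3, 1, 2, 0): 28 + 5 + 5 + 6 = 44
σ = (3, 2, 0, 1): 28 + 1 + (-1) + 0 = 28
σ = (3, 2, 1, 0): 28 + 1 + 10 + 6 = 45
Optimal value attained by: σ = (1, 0, 3, 2).
Answer: det⊕(M) = 75; verdict: NONSINGULAR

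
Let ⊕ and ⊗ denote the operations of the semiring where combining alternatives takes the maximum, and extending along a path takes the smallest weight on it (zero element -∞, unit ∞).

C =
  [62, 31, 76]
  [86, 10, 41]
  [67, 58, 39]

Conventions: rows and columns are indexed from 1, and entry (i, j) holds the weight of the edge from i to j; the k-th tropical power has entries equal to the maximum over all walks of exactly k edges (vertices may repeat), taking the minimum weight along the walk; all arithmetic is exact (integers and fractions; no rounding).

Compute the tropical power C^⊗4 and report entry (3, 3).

C^⊗2:
  [67, 58, 62]
  [62, 41, 76]
  [62, 39, 67]
C^⊗3:
  [62, 58, 67]
  [67, 58, 62]
  [67, 58, 62]
C^⊗4:
  [67, 58, 62]
  [62, 58, 67]
  [62, 58, 67]
Key observation: the optimum is the walk 3->1->3->1->3, with weight 67 min 76 min 67 min 76 = 67.
Optimal value attained by: walk 3->1->3->1->3.
Answer: (C^⊗4)[3][3] = 67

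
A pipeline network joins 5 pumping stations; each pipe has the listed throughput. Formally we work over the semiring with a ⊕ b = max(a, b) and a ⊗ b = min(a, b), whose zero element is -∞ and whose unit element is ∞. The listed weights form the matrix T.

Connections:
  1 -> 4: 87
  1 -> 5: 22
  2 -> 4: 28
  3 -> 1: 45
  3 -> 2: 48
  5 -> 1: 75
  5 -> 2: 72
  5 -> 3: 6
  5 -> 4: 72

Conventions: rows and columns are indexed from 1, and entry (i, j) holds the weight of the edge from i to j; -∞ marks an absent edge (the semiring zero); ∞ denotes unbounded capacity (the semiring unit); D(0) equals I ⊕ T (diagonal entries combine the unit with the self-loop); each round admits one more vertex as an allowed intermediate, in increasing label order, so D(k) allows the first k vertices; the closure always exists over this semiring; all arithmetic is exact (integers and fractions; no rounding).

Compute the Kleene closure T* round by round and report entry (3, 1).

D(0):
  [∞, -∞, -∞, 87, 22]
  [-∞, ∞, -∞, 28, -∞]
  [45, 48, ∞, -∞, -∞]
  [-∞, -∞, -∞, ∞, -∞]
  [75, 72, 6, 72, ∞]
D(1):
  [∞, -∞, -∞, 87, 22]
  [-∞, ∞, -∞, 28, -∞]
  [45, 48, ∞, 45, 22]
  [-∞, -∞, -∞, ∞, -∞]
  [75, 72, 6, 75, ∞]
D(2):
  [∞, -∞, -∞, 87, 22]
  [-∞, ∞, -∞, 28, -∞]
  [45, 48, ∞, 45, 22]
  [-∞, -∞, -∞, ∞, -∞]
  [75, 72, 6, 75, ∞]
D(3):
  [∞, -∞, -∞, 87, 22]
  [-∞, ∞, -∞, 28, -∞]
  [45, 48, ∞, 45, 22]
  [-∞, -∞, -∞, ∞, -∞]
  [75, 72, 6, 75, ∞]
D(4):
  [∞, -∞, -∞, 87, 22]
  [-∞, ∞, -∞, 28, -∞]
  [45, 48, ∞, 45, 22]
  [-∞, -∞, -∞, ∞, -∞]
  [75, 72, 6, 75, ∞]
D(5):
  [∞, 22, 6, 87, 22]
  [-∞, ∞, -∞, 28, -∞]
  [45, 48, ∞, 45, 22]
  [-∞, -∞, -∞, ∞, -∞]
  [75, 72, 6, 75, ∞]
Answer: T*[3][1] = 45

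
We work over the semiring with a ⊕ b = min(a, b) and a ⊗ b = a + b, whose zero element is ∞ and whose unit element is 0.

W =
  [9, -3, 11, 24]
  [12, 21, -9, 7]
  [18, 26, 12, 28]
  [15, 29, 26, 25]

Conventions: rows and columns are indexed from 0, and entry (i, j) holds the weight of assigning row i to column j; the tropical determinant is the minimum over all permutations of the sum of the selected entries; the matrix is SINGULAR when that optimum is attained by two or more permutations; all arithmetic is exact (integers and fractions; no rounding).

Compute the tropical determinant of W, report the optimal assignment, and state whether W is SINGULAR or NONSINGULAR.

σ = (0, 1, 2, 3): 9 + 21 + 12 + 25 = 67
σ = (0, 1, 3, 2): 9 + 21 + 28 + 26 = 84
σ = (0, 2, 1, 3): 9 + (-9) + 26 + 25 = 51
σ = (0, 2, 3, 1): 9 + (-9) + 28 + 29 = 57
σ = (0, 3, 1, 2): 9 + 7 + 26 + 26 = 68
σ = (0, 3, 2, 1): 9 + 7 + 12 + 29 = 57
σ = (1, 0, 2, 3): (-3) + 12 + 12 + 25 = 46
σ = (1, 0, 3, 2): (-3) + 12 + 28 + 26 = 63
σ = (1, 2, 0, 3): (-3) + (-9) + 18 + 25 = 31
σ = (1, 2, 3, 0): (-3) + (-9) + 28 + 15 = 31
σ = (1, 3, 0, 2): (-3) + 7 + 18 + 26 = 48
σ = (1, 3, 2, 0): (-3) + 7 + 12 + 15 = 31
σ = (2, 0, 1, 3): 11 + 12 + 26 + 25 = 74
σ = (2, 0, 3, 1): 11 + 12 + 28 + 29 = 80
σ = (2, 1, 0, 3): 11 + 21 + 18 + 25 = 75
σ = (2, 1, 3, 0): 11 + 21 + 28 + 15 = 75
σ = (2, 3, 0, 1): 11 + 7 + 18 + 29 = 65
σ = (2, 3, 1, 0): 11 + 7 + 26 + 15 = 59
σ = (3, 0, 1, 2): 24 + 12 + 26 + 26 = 88
σ = (3, 0, 2, 1): 24 + 12 + 12 + 29 = 77
σ = (3, 1, 0, 2): 24 + 21 + 18 + 26 = 89
σ = (3, 1, 2, 0): 24 + 21 + 12 + 15 = 72
σ = (3, 2, 0, 1): 24 + (-9) + 18 + 29 = 62
σ = (3, 2, 1, 0): 24 + (-9) + 26 + 15 = 56
Optimal value attained by: σ = (1, 2, 0, 3).
Answer: det⊕(W) = 31; verdict: SINGULAR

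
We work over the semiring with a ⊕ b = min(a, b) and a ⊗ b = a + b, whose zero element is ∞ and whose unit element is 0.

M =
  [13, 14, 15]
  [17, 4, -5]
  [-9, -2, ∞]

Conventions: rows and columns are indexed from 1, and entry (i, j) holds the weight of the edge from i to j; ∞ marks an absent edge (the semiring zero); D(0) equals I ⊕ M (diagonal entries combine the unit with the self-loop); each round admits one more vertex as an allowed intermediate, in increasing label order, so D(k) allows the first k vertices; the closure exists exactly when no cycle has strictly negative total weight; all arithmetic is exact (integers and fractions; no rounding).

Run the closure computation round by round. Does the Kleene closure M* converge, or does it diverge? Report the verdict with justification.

D(0):
  [0, 14, 15]
  [17, 0, -5]
  [-9, -2, 0]
D(1):
  [0, 14, 15]
  [17, 0, -5]
  [-9, -2, 0]
Detection: at round 2, diagonal entry (3, 3) turns strictly negative.
Key observation: the cycle 3->2->3 has total weight (-2) + (-5), which is strictly negative.
Answer: DIVERGES — negative cycle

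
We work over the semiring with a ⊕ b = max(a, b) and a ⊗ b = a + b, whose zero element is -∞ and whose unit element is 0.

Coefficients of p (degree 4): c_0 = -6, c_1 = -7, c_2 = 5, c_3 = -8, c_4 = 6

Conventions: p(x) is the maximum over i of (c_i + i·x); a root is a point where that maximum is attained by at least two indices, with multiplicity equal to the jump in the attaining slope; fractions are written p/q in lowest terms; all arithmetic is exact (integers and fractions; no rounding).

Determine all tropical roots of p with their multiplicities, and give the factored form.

hull edge (i=0, c=-6) to (i=2, c=5): slope 11/2, span 2
hull edge (i=2, c=5) to (i=4, c=6): slope 1/2, span 2
Factored form: p(x) = 6 ⊗ (x ⊕ (-11/2)) ⊗ (x ⊕ (-11/2)) ⊗ (x ⊕ (-1/2)) ⊗ (x ⊕ (-1/2))
Answer: roots = -11/2 (mult 2), -1/2 (mult 2)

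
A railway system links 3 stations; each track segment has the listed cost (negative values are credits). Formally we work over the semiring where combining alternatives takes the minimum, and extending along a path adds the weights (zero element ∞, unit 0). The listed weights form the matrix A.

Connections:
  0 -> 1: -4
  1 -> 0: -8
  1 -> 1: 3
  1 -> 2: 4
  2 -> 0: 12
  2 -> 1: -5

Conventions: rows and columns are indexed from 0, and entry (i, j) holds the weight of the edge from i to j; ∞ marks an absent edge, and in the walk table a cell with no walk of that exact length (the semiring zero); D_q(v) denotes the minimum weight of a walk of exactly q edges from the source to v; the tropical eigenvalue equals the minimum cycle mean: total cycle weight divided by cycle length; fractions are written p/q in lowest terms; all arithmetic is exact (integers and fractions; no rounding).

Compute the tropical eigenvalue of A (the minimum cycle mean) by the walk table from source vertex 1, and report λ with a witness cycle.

q=0: [∞, 0, ∞]
q=1: [-8, 3, 4]
q=2: [-5, -12, 7]
q=3: [-20, -9, -8]
Optimal cycle mean attained by: cycle 0->1->0, total (-4) + (-8), length 2.
Answer: λ = -6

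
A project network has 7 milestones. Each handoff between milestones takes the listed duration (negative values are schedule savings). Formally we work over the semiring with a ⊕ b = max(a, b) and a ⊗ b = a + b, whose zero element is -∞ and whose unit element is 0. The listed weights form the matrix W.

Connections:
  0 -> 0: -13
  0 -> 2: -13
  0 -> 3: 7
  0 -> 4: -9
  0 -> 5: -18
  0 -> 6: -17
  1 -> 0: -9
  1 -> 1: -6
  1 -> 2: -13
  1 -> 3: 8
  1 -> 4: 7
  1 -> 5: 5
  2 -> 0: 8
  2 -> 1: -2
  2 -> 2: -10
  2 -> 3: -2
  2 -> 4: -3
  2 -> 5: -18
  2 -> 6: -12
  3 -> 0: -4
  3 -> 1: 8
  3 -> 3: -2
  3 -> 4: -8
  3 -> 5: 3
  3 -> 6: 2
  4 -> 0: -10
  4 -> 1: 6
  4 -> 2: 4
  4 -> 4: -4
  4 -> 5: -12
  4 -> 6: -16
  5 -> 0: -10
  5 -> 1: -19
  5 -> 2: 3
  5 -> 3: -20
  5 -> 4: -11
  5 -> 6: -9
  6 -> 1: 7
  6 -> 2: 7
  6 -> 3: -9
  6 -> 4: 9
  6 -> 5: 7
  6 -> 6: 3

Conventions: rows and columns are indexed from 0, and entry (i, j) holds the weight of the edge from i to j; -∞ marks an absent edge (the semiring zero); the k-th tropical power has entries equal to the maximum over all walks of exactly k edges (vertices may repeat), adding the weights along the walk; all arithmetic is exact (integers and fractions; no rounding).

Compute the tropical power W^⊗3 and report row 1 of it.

W^⊗2:
  [3, 15, -5, 5, -1, 10, 9]
  [4, 16, 11, 6, 3, 11, 10]
  [-2, 6, 1, 15, 5, 3, 0]
  [-1, 9, 9, 16, 15, 13, 5]
  [12, 2, 0, 14, 13, 11, -8]
  [11, 1, -2, 1, 0, -2, -6]
  [15, 15, 13, 15, 14, 12, 6]
W^⊗3:
  [6, 16, 16, 23, 22, 20, 12]
  [19, 17, 17, 24, 23, 21, 13]
  [11, 23, 9, 14, 13, 18, 17]
  [17, 24, 19, 17, 16, 19, 18]
  [10, 22, 17, 19, 9, 17, 16]
  [6, 9, 4, 18, 8, 6, 3]
  [21, 23, 18, 23, 22, 20, 17]
Answer: row 1 of W^⊗3 = [19, 17, 17, 24, 23, 21, 13]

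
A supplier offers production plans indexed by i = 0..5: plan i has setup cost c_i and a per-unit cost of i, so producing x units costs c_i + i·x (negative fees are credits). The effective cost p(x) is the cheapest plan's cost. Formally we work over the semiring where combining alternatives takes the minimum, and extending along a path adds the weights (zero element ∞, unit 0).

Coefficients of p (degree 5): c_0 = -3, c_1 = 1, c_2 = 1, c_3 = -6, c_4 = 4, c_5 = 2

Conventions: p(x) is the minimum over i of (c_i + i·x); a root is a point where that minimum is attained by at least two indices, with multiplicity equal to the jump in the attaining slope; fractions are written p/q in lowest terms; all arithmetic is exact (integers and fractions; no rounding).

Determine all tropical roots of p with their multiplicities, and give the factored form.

hull edge (i=0, c=-3) to (i=3, c=-6): slope -1, span 3
hull edge (i=3, c=-6) to (i=5, c=2): slope 4, span 2
Factored form: p(x) = 2 ⊗ (x ⊕ (-4)) ⊗ (x ⊕ (-4)) ⊗ (x ⊕ 1) ⊗ (x ⊕ 1) ⊗ (x ⊕ 1)
Answer: roots = -4 (mult 2), 1 (mult 3)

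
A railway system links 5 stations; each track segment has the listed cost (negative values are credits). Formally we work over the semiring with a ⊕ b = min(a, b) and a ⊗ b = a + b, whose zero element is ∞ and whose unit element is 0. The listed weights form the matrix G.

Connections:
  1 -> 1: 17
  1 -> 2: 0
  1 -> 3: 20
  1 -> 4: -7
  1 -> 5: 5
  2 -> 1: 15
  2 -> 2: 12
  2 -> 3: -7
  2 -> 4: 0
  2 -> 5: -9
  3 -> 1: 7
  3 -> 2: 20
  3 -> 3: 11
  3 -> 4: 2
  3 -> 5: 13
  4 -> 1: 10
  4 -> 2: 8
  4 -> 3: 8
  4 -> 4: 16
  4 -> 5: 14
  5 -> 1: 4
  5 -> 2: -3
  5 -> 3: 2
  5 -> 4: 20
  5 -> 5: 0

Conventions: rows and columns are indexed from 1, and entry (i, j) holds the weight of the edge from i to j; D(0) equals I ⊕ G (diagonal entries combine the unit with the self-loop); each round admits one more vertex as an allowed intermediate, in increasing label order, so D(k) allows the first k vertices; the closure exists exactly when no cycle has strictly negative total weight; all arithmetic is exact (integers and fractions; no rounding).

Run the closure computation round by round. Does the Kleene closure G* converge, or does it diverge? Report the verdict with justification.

D(0):
  [0, 0, 20, -7, 5]
  [15, 0, -7, 0, -9]
  [7, 20, 0, 2, 13]
  [10, 8, 8, 0, 14]
  [4, -3, 2, 20, 0]
D(1):
  [0, 0, 20, -7, 5]
  [15, 0, -7, 0, -9]
  [7, 7, 0, 0, 12]
  [10, 8, 8, 0, 14]
  [4, -3, 2, -3, 0]
Detection: at round 2, diagonal entry (5, 5) turns strictly negative.
Key observation: the cycle 5->1->2->5 has total weight 4 + 0 + (-9), which is strictly negative.
Answer: DIVERGES — negative cycle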